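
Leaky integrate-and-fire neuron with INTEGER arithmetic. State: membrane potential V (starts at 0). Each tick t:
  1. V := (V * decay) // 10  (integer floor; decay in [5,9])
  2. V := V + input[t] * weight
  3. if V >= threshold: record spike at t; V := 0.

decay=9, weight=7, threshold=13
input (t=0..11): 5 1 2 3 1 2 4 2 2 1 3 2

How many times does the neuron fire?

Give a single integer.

t=0: input=5 -> V=0 FIRE
t=1: input=1 -> V=7
t=2: input=2 -> V=0 FIRE
t=3: input=3 -> V=0 FIRE
t=4: input=1 -> V=7
t=5: input=2 -> V=0 FIRE
t=6: input=4 -> V=0 FIRE
t=7: input=2 -> V=0 FIRE
t=8: input=2 -> V=0 FIRE
t=9: input=1 -> V=7
t=10: input=3 -> V=0 FIRE
t=11: input=2 -> V=0 FIRE

Answer: 9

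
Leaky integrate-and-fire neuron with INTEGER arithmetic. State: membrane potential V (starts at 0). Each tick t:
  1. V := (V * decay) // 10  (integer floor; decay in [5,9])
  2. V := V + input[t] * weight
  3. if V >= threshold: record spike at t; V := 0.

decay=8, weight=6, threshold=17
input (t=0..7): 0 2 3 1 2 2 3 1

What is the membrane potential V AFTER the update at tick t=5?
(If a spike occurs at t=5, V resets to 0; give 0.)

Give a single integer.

t=0: input=0 -> V=0
t=1: input=2 -> V=12
t=2: input=3 -> V=0 FIRE
t=3: input=1 -> V=6
t=4: input=2 -> V=16
t=5: input=2 -> V=0 FIRE
t=6: input=3 -> V=0 FIRE
t=7: input=1 -> V=6

Answer: 0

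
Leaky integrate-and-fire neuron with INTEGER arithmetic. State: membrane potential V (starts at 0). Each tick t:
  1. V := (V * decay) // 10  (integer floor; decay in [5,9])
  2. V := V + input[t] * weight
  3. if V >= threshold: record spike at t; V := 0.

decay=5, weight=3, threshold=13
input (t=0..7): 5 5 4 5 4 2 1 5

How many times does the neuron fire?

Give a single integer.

t=0: input=5 -> V=0 FIRE
t=1: input=5 -> V=0 FIRE
t=2: input=4 -> V=12
t=3: input=5 -> V=0 FIRE
t=4: input=4 -> V=12
t=5: input=2 -> V=12
t=6: input=1 -> V=9
t=7: input=5 -> V=0 FIRE

Answer: 4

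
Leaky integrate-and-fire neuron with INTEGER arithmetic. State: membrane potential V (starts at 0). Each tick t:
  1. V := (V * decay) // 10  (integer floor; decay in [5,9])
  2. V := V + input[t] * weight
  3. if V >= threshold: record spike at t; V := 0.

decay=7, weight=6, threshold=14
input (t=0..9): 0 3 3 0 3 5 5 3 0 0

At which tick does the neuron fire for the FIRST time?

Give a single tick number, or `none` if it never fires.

t=0: input=0 -> V=0
t=1: input=3 -> V=0 FIRE
t=2: input=3 -> V=0 FIRE
t=3: input=0 -> V=0
t=4: input=3 -> V=0 FIRE
t=5: input=5 -> V=0 FIRE
t=6: input=5 -> V=0 FIRE
t=7: input=3 -> V=0 FIRE
t=8: input=0 -> V=0
t=9: input=0 -> V=0

Answer: 1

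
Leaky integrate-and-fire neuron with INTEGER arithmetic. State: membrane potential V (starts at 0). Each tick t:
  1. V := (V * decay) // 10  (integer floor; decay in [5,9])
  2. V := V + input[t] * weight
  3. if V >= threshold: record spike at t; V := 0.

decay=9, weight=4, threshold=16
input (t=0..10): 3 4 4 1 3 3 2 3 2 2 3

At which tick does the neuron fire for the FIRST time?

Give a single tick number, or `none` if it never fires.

t=0: input=3 -> V=12
t=1: input=4 -> V=0 FIRE
t=2: input=4 -> V=0 FIRE
t=3: input=1 -> V=4
t=4: input=3 -> V=15
t=5: input=3 -> V=0 FIRE
t=6: input=2 -> V=8
t=7: input=3 -> V=0 FIRE
t=8: input=2 -> V=8
t=9: input=2 -> V=15
t=10: input=3 -> V=0 FIRE

Answer: 1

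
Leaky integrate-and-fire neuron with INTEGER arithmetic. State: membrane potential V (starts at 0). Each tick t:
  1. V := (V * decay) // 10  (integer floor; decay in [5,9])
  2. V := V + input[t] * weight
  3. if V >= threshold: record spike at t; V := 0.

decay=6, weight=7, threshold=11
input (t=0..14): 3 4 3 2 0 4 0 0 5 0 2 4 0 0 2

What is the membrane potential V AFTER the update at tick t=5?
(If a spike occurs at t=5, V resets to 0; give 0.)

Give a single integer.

t=0: input=3 -> V=0 FIRE
t=1: input=4 -> V=0 FIRE
t=2: input=3 -> V=0 FIRE
t=3: input=2 -> V=0 FIRE
t=4: input=0 -> V=0
t=5: input=4 -> V=0 FIRE
t=6: input=0 -> V=0
t=7: input=0 -> V=0
t=8: input=5 -> V=0 FIRE
t=9: input=0 -> V=0
t=10: input=2 -> V=0 FIRE
t=11: input=4 -> V=0 FIRE
t=12: input=0 -> V=0
t=13: input=0 -> V=0
t=14: input=2 -> V=0 FIRE

Answer: 0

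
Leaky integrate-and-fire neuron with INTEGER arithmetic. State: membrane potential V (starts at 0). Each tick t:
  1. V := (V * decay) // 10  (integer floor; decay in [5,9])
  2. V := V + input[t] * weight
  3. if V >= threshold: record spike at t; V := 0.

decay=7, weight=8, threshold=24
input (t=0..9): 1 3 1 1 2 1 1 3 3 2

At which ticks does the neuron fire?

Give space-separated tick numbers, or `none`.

t=0: input=1 -> V=8
t=1: input=3 -> V=0 FIRE
t=2: input=1 -> V=8
t=3: input=1 -> V=13
t=4: input=2 -> V=0 FIRE
t=5: input=1 -> V=8
t=6: input=1 -> V=13
t=7: input=3 -> V=0 FIRE
t=8: input=3 -> V=0 FIRE
t=9: input=2 -> V=16

Answer: 1 4 7 8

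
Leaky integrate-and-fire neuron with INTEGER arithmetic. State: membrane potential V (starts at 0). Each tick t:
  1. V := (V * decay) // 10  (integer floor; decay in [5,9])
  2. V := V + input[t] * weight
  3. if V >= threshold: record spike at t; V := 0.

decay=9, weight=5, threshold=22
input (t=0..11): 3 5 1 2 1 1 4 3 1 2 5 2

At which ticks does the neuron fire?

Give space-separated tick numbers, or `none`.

Answer: 1 6 9 10

Derivation:
t=0: input=3 -> V=15
t=1: input=5 -> V=0 FIRE
t=2: input=1 -> V=5
t=3: input=2 -> V=14
t=4: input=1 -> V=17
t=5: input=1 -> V=20
t=6: input=4 -> V=0 FIRE
t=7: input=3 -> V=15
t=8: input=1 -> V=18
t=9: input=2 -> V=0 FIRE
t=10: input=5 -> V=0 FIRE
t=11: input=2 -> V=10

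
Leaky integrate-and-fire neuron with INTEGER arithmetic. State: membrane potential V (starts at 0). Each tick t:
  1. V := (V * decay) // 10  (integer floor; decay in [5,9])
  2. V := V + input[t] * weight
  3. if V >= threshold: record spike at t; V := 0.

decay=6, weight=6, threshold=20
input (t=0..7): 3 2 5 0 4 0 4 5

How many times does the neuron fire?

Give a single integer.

t=0: input=3 -> V=18
t=1: input=2 -> V=0 FIRE
t=2: input=5 -> V=0 FIRE
t=3: input=0 -> V=0
t=4: input=4 -> V=0 FIRE
t=5: input=0 -> V=0
t=6: input=4 -> V=0 FIRE
t=7: input=5 -> V=0 FIRE

Answer: 5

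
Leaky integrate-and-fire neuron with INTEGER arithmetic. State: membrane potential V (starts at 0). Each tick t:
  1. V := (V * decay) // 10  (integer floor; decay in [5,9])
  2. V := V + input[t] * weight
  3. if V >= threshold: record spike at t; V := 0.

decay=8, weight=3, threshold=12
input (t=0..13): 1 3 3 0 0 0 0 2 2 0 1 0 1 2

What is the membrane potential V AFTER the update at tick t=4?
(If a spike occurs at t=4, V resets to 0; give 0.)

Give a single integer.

Answer: 0

Derivation:
t=0: input=1 -> V=3
t=1: input=3 -> V=11
t=2: input=3 -> V=0 FIRE
t=3: input=0 -> V=0
t=4: input=0 -> V=0
t=5: input=0 -> V=0
t=6: input=0 -> V=0
t=7: input=2 -> V=6
t=8: input=2 -> V=10
t=9: input=0 -> V=8
t=10: input=1 -> V=9
t=11: input=0 -> V=7
t=12: input=1 -> V=8
t=13: input=2 -> V=0 FIRE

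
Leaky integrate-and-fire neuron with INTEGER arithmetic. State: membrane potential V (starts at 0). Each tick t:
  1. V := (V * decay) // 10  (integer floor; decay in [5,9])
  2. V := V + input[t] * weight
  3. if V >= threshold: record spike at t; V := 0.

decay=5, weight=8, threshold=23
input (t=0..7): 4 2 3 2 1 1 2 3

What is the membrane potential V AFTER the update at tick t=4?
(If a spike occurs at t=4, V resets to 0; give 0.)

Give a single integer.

t=0: input=4 -> V=0 FIRE
t=1: input=2 -> V=16
t=2: input=3 -> V=0 FIRE
t=3: input=2 -> V=16
t=4: input=1 -> V=16
t=5: input=1 -> V=16
t=6: input=2 -> V=0 FIRE
t=7: input=3 -> V=0 FIRE

Answer: 16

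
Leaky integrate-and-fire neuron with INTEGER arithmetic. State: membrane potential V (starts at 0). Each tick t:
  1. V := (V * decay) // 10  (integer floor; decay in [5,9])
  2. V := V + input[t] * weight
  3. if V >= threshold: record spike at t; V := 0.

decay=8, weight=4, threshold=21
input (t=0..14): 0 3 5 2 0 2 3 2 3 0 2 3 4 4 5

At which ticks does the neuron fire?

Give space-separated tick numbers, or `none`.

Answer: 2 6 11 13

Derivation:
t=0: input=0 -> V=0
t=1: input=3 -> V=12
t=2: input=5 -> V=0 FIRE
t=3: input=2 -> V=8
t=4: input=0 -> V=6
t=5: input=2 -> V=12
t=6: input=3 -> V=0 FIRE
t=7: input=2 -> V=8
t=8: input=3 -> V=18
t=9: input=0 -> V=14
t=10: input=2 -> V=19
t=11: input=3 -> V=0 FIRE
t=12: input=4 -> V=16
t=13: input=4 -> V=0 FIRE
t=14: input=5 -> V=20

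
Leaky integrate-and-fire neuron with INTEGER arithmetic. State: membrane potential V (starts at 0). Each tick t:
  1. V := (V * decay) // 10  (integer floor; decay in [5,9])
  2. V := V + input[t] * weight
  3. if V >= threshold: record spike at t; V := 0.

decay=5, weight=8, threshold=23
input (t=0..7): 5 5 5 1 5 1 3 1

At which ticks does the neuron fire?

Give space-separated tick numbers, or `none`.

Answer: 0 1 2 4 6

Derivation:
t=0: input=5 -> V=0 FIRE
t=1: input=5 -> V=0 FIRE
t=2: input=5 -> V=0 FIRE
t=3: input=1 -> V=8
t=4: input=5 -> V=0 FIRE
t=5: input=1 -> V=8
t=6: input=3 -> V=0 FIRE
t=7: input=1 -> V=8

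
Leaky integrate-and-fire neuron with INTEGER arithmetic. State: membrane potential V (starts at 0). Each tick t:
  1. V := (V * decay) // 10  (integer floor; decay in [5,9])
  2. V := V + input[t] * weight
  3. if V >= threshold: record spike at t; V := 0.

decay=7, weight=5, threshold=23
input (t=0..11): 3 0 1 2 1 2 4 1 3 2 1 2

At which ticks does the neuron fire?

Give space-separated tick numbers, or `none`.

t=0: input=3 -> V=15
t=1: input=0 -> V=10
t=2: input=1 -> V=12
t=3: input=2 -> V=18
t=4: input=1 -> V=17
t=5: input=2 -> V=21
t=6: input=4 -> V=0 FIRE
t=7: input=1 -> V=5
t=8: input=3 -> V=18
t=9: input=2 -> V=22
t=10: input=1 -> V=20
t=11: input=2 -> V=0 FIRE

Answer: 6 11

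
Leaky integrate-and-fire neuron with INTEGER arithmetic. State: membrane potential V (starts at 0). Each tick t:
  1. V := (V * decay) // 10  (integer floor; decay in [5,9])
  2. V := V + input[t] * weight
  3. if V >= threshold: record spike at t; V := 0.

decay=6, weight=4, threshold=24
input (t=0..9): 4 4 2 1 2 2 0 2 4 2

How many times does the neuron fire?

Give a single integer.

Answer: 1

Derivation:
t=0: input=4 -> V=16
t=1: input=4 -> V=0 FIRE
t=2: input=2 -> V=8
t=3: input=1 -> V=8
t=4: input=2 -> V=12
t=5: input=2 -> V=15
t=6: input=0 -> V=9
t=7: input=2 -> V=13
t=8: input=4 -> V=23
t=9: input=2 -> V=21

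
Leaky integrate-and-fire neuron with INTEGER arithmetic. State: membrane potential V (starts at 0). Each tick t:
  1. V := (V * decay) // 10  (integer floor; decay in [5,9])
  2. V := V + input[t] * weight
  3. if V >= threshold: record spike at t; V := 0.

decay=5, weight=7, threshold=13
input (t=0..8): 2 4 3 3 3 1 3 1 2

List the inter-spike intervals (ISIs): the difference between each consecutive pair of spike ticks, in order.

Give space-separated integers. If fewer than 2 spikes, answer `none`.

Answer: 1 1 1 1 2 2

Derivation:
t=0: input=2 -> V=0 FIRE
t=1: input=4 -> V=0 FIRE
t=2: input=3 -> V=0 FIRE
t=3: input=3 -> V=0 FIRE
t=4: input=3 -> V=0 FIRE
t=5: input=1 -> V=7
t=6: input=3 -> V=0 FIRE
t=7: input=1 -> V=7
t=8: input=2 -> V=0 FIRE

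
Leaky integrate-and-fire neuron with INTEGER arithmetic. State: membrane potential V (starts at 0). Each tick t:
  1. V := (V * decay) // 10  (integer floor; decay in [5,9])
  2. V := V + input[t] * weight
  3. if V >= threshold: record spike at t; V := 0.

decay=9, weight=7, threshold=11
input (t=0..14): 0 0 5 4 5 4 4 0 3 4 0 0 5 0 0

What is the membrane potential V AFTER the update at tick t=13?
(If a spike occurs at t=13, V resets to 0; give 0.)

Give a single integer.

Answer: 0

Derivation:
t=0: input=0 -> V=0
t=1: input=0 -> V=0
t=2: input=5 -> V=0 FIRE
t=3: input=4 -> V=0 FIRE
t=4: input=5 -> V=0 FIRE
t=5: input=4 -> V=0 FIRE
t=6: input=4 -> V=0 FIRE
t=7: input=0 -> V=0
t=8: input=3 -> V=0 FIRE
t=9: input=4 -> V=0 FIRE
t=10: input=0 -> V=0
t=11: input=0 -> V=0
t=12: input=5 -> V=0 FIRE
t=13: input=0 -> V=0
t=14: input=0 -> V=0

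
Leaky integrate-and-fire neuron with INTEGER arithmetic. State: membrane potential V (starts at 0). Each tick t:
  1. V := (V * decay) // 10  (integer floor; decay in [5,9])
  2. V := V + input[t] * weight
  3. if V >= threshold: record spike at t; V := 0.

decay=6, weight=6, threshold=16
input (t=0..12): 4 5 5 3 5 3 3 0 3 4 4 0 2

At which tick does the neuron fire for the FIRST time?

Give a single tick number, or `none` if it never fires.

Answer: 0

Derivation:
t=0: input=4 -> V=0 FIRE
t=1: input=5 -> V=0 FIRE
t=2: input=5 -> V=0 FIRE
t=3: input=3 -> V=0 FIRE
t=4: input=5 -> V=0 FIRE
t=5: input=3 -> V=0 FIRE
t=6: input=3 -> V=0 FIRE
t=7: input=0 -> V=0
t=8: input=3 -> V=0 FIRE
t=9: input=4 -> V=0 FIRE
t=10: input=4 -> V=0 FIRE
t=11: input=0 -> V=0
t=12: input=2 -> V=12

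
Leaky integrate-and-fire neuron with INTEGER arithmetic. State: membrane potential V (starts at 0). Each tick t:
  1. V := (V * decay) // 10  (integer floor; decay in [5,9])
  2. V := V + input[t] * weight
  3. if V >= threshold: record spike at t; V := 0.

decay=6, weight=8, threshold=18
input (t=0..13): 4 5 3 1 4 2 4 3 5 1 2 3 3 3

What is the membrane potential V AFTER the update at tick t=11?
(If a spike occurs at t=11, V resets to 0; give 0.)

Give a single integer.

t=0: input=4 -> V=0 FIRE
t=1: input=5 -> V=0 FIRE
t=2: input=3 -> V=0 FIRE
t=3: input=1 -> V=8
t=4: input=4 -> V=0 FIRE
t=5: input=2 -> V=16
t=6: input=4 -> V=0 FIRE
t=7: input=3 -> V=0 FIRE
t=8: input=5 -> V=0 FIRE
t=9: input=1 -> V=8
t=10: input=2 -> V=0 FIRE
t=11: input=3 -> V=0 FIRE
t=12: input=3 -> V=0 FIRE
t=13: input=3 -> V=0 FIRE

Answer: 0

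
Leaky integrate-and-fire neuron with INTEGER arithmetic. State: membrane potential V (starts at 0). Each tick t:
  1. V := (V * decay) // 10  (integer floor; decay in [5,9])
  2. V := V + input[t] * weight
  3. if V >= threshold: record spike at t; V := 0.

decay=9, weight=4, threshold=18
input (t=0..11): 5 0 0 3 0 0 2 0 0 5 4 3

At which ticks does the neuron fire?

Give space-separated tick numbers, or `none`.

Answer: 0 9 11

Derivation:
t=0: input=5 -> V=0 FIRE
t=1: input=0 -> V=0
t=2: input=0 -> V=0
t=3: input=3 -> V=12
t=4: input=0 -> V=10
t=5: input=0 -> V=9
t=6: input=2 -> V=16
t=7: input=0 -> V=14
t=8: input=0 -> V=12
t=9: input=5 -> V=0 FIRE
t=10: input=4 -> V=16
t=11: input=3 -> V=0 FIRE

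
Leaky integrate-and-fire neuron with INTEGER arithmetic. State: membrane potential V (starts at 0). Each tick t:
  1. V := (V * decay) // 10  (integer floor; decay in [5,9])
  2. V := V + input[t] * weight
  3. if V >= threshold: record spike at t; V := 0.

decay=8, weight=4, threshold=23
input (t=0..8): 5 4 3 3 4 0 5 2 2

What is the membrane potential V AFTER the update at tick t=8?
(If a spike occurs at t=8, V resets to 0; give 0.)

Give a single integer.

t=0: input=5 -> V=20
t=1: input=4 -> V=0 FIRE
t=2: input=3 -> V=12
t=3: input=3 -> V=21
t=4: input=4 -> V=0 FIRE
t=5: input=0 -> V=0
t=6: input=5 -> V=20
t=7: input=2 -> V=0 FIRE
t=8: input=2 -> V=8

Answer: 8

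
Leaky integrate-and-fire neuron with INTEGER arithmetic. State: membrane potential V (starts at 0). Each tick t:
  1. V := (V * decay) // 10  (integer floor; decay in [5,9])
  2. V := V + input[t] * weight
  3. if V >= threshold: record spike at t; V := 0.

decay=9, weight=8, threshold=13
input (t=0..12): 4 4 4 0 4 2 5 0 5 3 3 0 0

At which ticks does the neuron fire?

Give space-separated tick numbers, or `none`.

Answer: 0 1 2 4 5 6 8 9 10

Derivation:
t=0: input=4 -> V=0 FIRE
t=1: input=4 -> V=0 FIRE
t=2: input=4 -> V=0 FIRE
t=3: input=0 -> V=0
t=4: input=4 -> V=0 FIRE
t=5: input=2 -> V=0 FIRE
t=6: input=5 -> V=0 FIRE
t=7: input=0 -> V=0
t=8: input=5 -> V=0 FIRE
t=9: input=3 -> V=0 FIRE
t=10: input=3 -> V=0 FIRE
t=11: input=0 -> V=0
t=12: input=0 -> V=0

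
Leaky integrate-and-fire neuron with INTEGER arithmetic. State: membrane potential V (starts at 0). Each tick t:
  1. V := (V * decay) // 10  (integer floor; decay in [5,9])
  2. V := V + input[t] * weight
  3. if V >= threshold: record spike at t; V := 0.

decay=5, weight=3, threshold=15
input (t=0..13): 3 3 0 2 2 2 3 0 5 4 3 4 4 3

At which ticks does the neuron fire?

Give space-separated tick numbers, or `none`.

Answer: 8 10 12

Derivation:
t=0: input=3 -> V=9
t=1: input=3 -> V=13
t=2: input=0 -> V=6
t=3: input=2 -> V=9
t=4: input=2 -> V=10
t=5: input=2 -> V=11
t=6: input=3 -> V=14
t=7: input=0 -> V=7
t=8: input=5 -> V=0 FIRE
t=9: input=4 -> V=12
t=10: input=3 -> V=0 FIRE
t=11: input=4 -> V=12
t=12: input=4 -> V=0 FIRE
t=13: input=3 -> V=9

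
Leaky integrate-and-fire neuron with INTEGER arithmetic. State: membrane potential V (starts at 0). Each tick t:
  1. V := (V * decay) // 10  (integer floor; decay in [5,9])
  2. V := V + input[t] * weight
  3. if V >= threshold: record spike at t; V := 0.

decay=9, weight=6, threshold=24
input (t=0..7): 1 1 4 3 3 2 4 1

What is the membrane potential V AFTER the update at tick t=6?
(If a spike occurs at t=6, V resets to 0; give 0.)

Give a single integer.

Answer: 0

Derivation:
t=0: input=1 -> V=6
t=1: input=1 -> V=11
t=2: input=4 -> V=0 FIRE
t=3: input=3 -> V=18
t=4: input=3 -> V=0 FIRE
t=5: input=2 -> V=12
t=6: input=4 -> V=0 FIRE
t=7: input=1 -> V=6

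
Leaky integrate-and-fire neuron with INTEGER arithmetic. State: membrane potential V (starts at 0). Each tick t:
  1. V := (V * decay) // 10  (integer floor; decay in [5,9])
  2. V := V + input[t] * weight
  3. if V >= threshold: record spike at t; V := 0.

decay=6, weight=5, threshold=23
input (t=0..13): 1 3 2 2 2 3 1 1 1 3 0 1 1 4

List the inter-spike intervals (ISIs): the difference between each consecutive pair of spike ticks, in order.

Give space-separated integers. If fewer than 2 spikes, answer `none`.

t=0: input=1 -> V=5
t=1: input=3 -> V=18
t=2: input=2 -> V=20
t=3: input=2 -> V=22
t=4: input=2 -> V=0 FIRE
t=5: input=3 -> V=15
t=6: input=1 -> V=14
t=7: input=1 -> V=13
t=8: input=1 -> V=12
t=9: input=3 -> V=22
t=10: input=0 -> V=13
t=11: input=1 -> V=12
t=12: input=1 -> V=12
t=13: input=4 -> V=0 FIRE

Answer: 9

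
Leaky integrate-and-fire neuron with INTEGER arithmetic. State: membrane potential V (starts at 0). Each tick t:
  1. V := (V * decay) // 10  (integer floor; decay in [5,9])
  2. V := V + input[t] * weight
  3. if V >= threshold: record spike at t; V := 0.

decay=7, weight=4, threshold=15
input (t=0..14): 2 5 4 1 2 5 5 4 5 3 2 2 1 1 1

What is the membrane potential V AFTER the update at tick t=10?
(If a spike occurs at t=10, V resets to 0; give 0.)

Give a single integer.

Answer: 0

Derivation:
t=0: input=2 -> V=8
t=1: input=5 -> V=0 FIRE
t=2: input=4 -> V=0 FIRE
t=3: input=1 -> V=4
t=4: input=2 -> V=10
t=5: input=5 -> V=0 FIRE
t=6: input=5 -> V=0 FIRE
t=7: input=4 -> V=0 FIRE
t=8: input=5 -> V=0 FIRE
t=9: input=3 -> V=12
t=10: input=2 -> V=0 FIRE
t=11: input=2 -> V=8
t=12: input=1 -> V=9
t=13: input=1 -> V=10
t=14: input=1 -> V=11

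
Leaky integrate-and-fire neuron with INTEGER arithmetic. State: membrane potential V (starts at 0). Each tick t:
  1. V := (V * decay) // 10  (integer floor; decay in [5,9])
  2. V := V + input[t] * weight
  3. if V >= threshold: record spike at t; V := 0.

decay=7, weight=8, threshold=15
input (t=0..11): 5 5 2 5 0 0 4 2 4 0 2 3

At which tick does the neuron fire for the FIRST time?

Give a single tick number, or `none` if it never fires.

t=0: input=5 -> V=0 FIRE
t=1: input=5 -> V=0 FIRE
t=2: input=2 -> V=0 FIRE
t=3: input=5 -> V=0 FIRE
t=4: input=0 -> V=0
t=5: input=0 -> V=0
t=6: input=4 -> V=0 FIRE
t=7: input=2 -> V=0 FIRE
t=8: input=4 -> V=0 FIRE
t=9: input=0 -> V=0
t=10: input=2 -> V=0 FIRE
t=11: input=3 -> V=0 FIRE

Answer: 0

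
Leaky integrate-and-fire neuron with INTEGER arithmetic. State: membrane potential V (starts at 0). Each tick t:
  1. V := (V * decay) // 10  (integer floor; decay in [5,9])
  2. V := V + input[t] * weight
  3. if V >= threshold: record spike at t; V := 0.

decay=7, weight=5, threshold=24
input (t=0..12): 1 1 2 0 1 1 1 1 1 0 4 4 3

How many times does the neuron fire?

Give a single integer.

Answer: 2

Derivation:
t=0: input=1 -> V=5
t=1: input=1 -> V=8
t=2: input=2 -> V=15
t=3: input=0 -> V=10
t=4: input=1 -> V=12
t=5: input=1 -> V=13
t=6: input=1 -> V=14
t=7: input=1 -> V=14
t=8: input=1 -> V=14
t=9: input=0 -> V=9
t=10: input=4 -> V=0 FIRE
t=11: input=4 -> V=20
t=12: input=3 -> V=0 FIRE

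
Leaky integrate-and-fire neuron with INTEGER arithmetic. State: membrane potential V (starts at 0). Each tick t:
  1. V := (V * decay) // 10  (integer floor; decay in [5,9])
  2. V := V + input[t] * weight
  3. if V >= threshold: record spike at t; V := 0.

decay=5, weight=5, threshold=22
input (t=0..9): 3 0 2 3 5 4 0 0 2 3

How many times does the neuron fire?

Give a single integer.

t=0: input=3 -> V=15
t=1: input=0 -> V=7
t=2: input=2 -> V=13
t=3: input=3 -> V=21
t=4: input=5 -> V=0 FIRE
t=5: input=4 -> V=20
t=6: input=0 -> V=10
t=7: input=0 -> V=5
t=8: input=2 -> V=12
t=9: input=3 -> V=21

Answer: 1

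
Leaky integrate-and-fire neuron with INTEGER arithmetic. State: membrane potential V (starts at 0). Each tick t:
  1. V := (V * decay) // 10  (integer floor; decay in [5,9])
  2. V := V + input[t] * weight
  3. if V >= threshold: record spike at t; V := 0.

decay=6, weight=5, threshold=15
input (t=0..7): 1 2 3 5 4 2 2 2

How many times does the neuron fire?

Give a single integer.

t=0: input=1 -> V=5
t=1: input=2 -> V=13
t=2: input=3 -> V=0 FIRE
t=3: input=5 -> V=0 FIRE
t=4: input=4 -> V=0 FIRE
t=5: input=2 -> V=10
t=6: input=2 -> V=0 FIRE
t=7: input=2 -> V=10

Answer: 4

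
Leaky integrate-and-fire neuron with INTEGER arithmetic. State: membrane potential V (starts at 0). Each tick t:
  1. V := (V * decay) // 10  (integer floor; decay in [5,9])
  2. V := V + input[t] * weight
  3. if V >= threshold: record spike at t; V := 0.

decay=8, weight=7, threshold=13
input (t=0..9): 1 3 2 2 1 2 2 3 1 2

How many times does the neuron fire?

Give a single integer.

t=0: input=1 -> V=7
t=1: input=3 -> V=0 FIRE
t=2: input=2 -> V=0 FIRE
t=3: input=2 -> V=0 FIRE
t=4: input=1 -> V=7
t=5: input=2 -> V=0 FIRE
t=6: input=2 -> V=0 FIRE
t=7: input=3 -> V=0 FIRE
t=8: input=1 -> V=7
t=9: input=2 -> V=0 FIRE

Answer: 7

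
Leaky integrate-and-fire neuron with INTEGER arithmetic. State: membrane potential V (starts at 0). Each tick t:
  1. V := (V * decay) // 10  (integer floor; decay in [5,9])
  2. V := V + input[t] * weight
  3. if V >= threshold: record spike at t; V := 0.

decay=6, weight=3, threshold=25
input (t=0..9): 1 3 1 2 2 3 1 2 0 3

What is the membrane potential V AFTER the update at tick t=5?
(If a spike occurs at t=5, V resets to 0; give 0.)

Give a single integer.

t=0: input=1 -> V=3
t=1: input=3 -> V=10
t=2: input=1 -> V=9
t=3: input=2 -> V=11
t=4: input=2 -> V=12
t=5: input=3 -> V=16
t=6: input=1 -> V=12
t=7: input=2 -> V=13
t=8: input=0 -> V=7
t=9: input=3 -> V=13

Answer: 16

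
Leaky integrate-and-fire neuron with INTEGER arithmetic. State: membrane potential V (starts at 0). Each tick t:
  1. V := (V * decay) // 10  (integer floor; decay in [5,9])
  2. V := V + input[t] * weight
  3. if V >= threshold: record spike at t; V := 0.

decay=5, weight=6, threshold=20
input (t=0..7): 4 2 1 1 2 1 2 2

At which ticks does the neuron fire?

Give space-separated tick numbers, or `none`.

t=0: input=4 -> V=0 FIRE
t=1: input=2 -> V=12
t=2: input=1 -> V=12
t=3: input=1 -> V=12
t=4: input=2 -> V=18
t=5: input=1 -> V=15
t=6: input=2 -> V=19
t=7: input=2 -> V=0 FIRE

Answer: 0 7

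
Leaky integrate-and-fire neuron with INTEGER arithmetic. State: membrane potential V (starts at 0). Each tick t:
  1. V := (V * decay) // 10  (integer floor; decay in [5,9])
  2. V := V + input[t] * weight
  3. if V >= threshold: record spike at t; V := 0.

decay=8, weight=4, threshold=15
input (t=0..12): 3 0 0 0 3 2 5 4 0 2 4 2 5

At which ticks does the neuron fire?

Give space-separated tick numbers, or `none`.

t=0: input=3 -> V=12
t=1: input=0 -> V=9
t=2: input=0 -> V=7
t=3: input=0 -> V=5
t=4: input=3 -> V=0 FIRE
t=5: input=2 -> V=8
t=6: input=5 -> V=0 FIRE
t=7: input=4 -> V=0 FIRE
t=8: input=0 -> V=0
t=9: input=2 -> V=8
t=10: input=4 -> V=0 FIRE
t=11: input=2 -> V=8
t=12: input=5 -> V=0 FIRE

Answer: 4 6 7 10 12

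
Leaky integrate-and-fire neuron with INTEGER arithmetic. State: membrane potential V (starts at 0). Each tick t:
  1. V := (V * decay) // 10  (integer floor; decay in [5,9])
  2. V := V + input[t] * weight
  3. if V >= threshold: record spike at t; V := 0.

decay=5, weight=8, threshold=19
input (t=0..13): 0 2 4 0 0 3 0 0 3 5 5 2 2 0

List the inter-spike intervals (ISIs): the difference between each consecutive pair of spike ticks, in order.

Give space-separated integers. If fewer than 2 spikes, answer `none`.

t=0: input=0 -> V=0
t=1: input=2 -> V=16
t=2: input=4 -> V=0 FIRE
t=3: input=0 -> V=0
t=4: input=0 -> V=0
t=5: input=3 -> V=0 FIRE
t=6: input=0 -> V=0
t=7: input=0 -> V=0
t=8: input=3 -> V=0 FIRE
t=9: input=5 -> V=0 FIRE
t=10: input=5 -> V=0 FIRE
t=11: input=2 -> V=16
t=12: input=2 -> V=0 FIRE
t=13: input=0 -> V=0

Answer: 3 3 1 1 2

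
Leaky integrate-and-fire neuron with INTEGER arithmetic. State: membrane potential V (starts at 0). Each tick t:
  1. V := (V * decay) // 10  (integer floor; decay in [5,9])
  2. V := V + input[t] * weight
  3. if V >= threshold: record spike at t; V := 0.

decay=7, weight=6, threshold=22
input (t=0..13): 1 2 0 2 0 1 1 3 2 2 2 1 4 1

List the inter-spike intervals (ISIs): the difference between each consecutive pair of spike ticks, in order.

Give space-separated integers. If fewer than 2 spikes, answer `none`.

t=0: input=1 -> V=6
t=1: input=2 -> V=16
t=2: input=0 -> V=11
t=3: input=2 -> V=19
t=4: input=0 -> V=13
t=5: input=1 -> V=15
t=6: input=1 -> V=16
t=7: input=3 -> V=0 FIRE
t=8: input=2 -> V=12
t=9: input=2 -> V=20
t=10: input=2 -> V=0 FIRE
t=11: input=1 -> V=6
t=12: input=4 -> V=0 FIRE
t=13: input=1 -> V=6

Answer: 3 2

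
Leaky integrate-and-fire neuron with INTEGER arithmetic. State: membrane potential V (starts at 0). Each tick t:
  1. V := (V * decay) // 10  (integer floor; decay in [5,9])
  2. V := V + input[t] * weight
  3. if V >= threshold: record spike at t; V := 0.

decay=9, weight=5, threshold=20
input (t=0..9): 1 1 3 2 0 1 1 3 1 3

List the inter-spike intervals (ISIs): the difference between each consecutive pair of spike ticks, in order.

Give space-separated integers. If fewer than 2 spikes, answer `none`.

Answer: 5

Derivation:
t=0: input=1 -> V=5
t=1: input=1 -> V=9
t=2: input=3 -> V=0 FIRE
t=3: input=2 -> V=10
t=4: input=0 -> V=9
t=5: input=1 -> V=13
t=6: input=1 -> V=16
t=7: input=3 -> V=0 FIRE
t=8: input=1 -> V=5
t=9: input=3 -> V=19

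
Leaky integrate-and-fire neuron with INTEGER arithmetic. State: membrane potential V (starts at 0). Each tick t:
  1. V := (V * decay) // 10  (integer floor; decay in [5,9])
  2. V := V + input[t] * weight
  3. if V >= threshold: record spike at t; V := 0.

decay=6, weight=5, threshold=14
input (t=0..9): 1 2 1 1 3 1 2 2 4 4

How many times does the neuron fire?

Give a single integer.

Answer: 4

Derivation:
t=0: input=1 -> V=5
t=1: input=2 -> V=13
t=2: input=1 -> V=12
t=3: input=1 -> V=12
t=4: input=3 -> V=0 FIRE
t=5: input=1 -> V=5
t=6: input=2 -> V=13
t=7: input=2 -> V=0 FIRE
t=8: input=4 -> V=0 FIRE
t=9: input=4 -> V=0 FIRE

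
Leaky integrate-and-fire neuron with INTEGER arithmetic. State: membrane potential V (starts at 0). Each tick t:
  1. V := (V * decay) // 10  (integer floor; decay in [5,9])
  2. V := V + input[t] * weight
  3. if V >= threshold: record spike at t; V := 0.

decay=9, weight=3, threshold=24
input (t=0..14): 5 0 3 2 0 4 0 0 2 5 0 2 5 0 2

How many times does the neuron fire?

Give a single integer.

Answer: 2

Derivation:
t=0: input=5 -> V=15
t=1: input=0 -> V=13
t=2: input=3 -> V=20
t=3: input=2 -> V=0 FIRE
t=4: input=0 -> V=0
t=5: input=4 -> V=12
t=6: input=0 -> V=10
t=7: input=0 -> V=9
t=8: input=2 -> V=14
t=9: input=5 -> V=0 FIRE
t=10: input=0 -> V=0
t=11: input=2 -> V=6
t=12: input=5 -> V=20
t=13: input=0 -> V=18
t=14: input=2 -> V=22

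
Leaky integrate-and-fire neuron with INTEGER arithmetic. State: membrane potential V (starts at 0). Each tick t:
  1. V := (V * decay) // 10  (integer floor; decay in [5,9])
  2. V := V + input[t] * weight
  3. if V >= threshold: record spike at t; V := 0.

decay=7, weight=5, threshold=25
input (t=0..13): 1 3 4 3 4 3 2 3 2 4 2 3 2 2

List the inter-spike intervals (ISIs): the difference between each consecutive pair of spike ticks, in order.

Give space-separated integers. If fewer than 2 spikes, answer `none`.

Answer: 2 3 2 3

Derivation:
t=0: input=1 -> V=5
t=1: input=3 -> V=18
t=2: input=4 -> V=0 FIRE
t=3: input=3 -> V=15
t=4: input=4 -> V=0 FIRE
t=5: input=3 -> V=15
t=6: input=2 -> V=20
t=7: input=3 -> V=0 FIRE
t=8: input=2 -> V=10
t=9: input=4 -> V=0 FIRE
t=10: input=2 -> V=10
t=11: input=3 -> V=22
t=12: input=2 -> V=0 FIRE
t=13: input=2 -> V=10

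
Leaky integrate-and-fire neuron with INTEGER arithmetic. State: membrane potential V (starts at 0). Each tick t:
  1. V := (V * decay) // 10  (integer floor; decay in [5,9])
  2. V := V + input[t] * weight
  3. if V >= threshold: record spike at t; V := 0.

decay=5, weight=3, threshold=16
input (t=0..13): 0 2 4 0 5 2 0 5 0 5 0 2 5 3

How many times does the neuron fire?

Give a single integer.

t=0: input=0 -> V=0
t=1: input=2 -> V=6
t=2: input=4 -> V=15
t=3: input=0 -> V=7
t=4: input=5 -> V=0 FIRE
t=5: input=2 -> V=6
t=6: input=0 -> V=3
t=7: input=5 -> V=0 FIRE
t=8: input=0 -> V=0
t=9: input=5 -> V=15
t=10: input=0 -> V=7
t=11: input=2 -> V=9
t=12: input=5 -> V=0 FIRE
t=13: input=3 -> V=9

Answer: 3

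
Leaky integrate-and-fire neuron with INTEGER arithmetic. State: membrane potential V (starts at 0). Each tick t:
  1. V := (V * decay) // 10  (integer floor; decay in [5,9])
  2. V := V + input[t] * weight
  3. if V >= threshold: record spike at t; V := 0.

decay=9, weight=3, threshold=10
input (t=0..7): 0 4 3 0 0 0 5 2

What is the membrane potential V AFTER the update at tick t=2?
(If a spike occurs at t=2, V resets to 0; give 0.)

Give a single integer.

Answer: 9

Derivation:
t=0: input=0 -> V=0
t=1: input=4 -> V=0 FIRE
t=2: input=3 -> V=9
t=3: input=0 -> V=8
t=4: input=0 -> V=7
t=5: input=0 -> V=6
t=6: input=5 -> V=0 FIRE
t=7: input=2 -> V=6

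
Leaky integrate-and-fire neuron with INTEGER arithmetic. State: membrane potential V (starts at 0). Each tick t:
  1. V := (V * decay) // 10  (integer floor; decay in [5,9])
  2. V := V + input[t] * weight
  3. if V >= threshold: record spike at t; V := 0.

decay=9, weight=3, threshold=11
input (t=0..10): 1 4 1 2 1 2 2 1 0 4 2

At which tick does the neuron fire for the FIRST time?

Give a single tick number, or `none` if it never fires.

t=0: input=1 -> V=3
t=1: input=4 -> V=0 FIRE
t=2: input=1 -> V=3
t=3: input=2 -> V=8
t=4: input=1 -> V=10
t=5: input=2 -> V=0 FIRE
t=6: input=2 -> V=6
t=7: input=1 -> V=8
t=8: input=0 -> V=7
t=9: input=4 -> V=0 FIRE
t=10: input=2 -> V=6

Answer: 1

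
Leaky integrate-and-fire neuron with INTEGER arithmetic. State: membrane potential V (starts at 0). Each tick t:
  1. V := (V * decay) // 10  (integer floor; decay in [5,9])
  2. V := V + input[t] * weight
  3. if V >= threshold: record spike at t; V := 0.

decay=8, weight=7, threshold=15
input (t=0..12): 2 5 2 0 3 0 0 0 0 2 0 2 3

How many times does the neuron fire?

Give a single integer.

Answer: 4

Derivation:
t=0: input=2 -> V=14
t=1: input=5 -> V=0 FIRE
t=2: input=2 -> V=14
t=3: input=0 -> V=11
t=4: input=3 -> V=0 FIRE
t=5: input=0 -> V=0
t=6: input=0 -> V=0
t=7: input=0 -> V=0
t=8: input=0 -> V=0
t=9: input=2 -> V=14
t=10: input=0 -> V=11
t=11: input=2 -> V=0 FIRE
t=12: input=3 -> V=0 FIRE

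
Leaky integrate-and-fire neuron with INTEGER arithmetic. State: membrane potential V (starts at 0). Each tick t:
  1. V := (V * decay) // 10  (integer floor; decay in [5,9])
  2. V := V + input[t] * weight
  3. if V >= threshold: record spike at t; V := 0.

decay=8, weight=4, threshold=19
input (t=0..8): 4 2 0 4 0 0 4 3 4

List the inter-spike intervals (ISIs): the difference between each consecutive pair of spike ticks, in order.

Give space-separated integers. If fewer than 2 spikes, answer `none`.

Answer: 5 2

Derivation:
t=0: input=4 -> V=16
t=1: input=2 -> V=0 FIRE
t=2: input=0 -> V=0
t=3: input=4 -> V=16
t=4: input=0 -> V=12
t=5: input=0 -> V=9
t=6: input=4 -> V=0 FIRE
t=7: input=3 -> V=12
t=8: input=4 -> V=0 FIRE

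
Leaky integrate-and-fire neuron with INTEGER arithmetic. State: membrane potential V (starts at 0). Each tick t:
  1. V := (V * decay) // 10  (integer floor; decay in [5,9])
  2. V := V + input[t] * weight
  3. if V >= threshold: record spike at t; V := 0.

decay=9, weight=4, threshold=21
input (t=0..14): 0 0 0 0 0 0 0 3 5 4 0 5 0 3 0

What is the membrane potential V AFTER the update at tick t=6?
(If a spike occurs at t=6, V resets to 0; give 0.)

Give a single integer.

Answer: 0

Derivation:
t=0: input=0 -> V=0
t=1: input=0 -> V=0
t=2: input=0 -> V=0
t=3: input=0 -> V=0
t=4: input=0 -> V=0
t=5: input=0 -> V=0
t=6: input=0 -> V=0
t=7: input=3 -> V=12
t=8: input=5 -> V=0 FIRE
t=9: input=4 -> V=16
t=10: input=0 -> V=14
t=11: input=5 -> V=0 FIRE
t=12: input=0 -> V=0
t=13: input=3 -> V=12
t=14: input=0 -> V=10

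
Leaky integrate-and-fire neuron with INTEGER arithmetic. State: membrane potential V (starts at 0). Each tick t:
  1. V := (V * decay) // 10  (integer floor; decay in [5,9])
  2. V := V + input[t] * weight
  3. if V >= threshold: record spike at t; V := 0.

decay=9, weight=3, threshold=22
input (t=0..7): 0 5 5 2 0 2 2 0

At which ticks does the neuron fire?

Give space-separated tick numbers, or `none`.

Answer: 2

Derivation:
t=0: input=0 -> V=0
t=1: input=5 -> V=15
t=2: input=5 -> V=0 FIRE
t=3: input=2 -> V=6
t=4: input=0 -> V=5
t=5: input=2 -> V=10
t=6: input=2 -> V=15
t=7: input=0 -> V=13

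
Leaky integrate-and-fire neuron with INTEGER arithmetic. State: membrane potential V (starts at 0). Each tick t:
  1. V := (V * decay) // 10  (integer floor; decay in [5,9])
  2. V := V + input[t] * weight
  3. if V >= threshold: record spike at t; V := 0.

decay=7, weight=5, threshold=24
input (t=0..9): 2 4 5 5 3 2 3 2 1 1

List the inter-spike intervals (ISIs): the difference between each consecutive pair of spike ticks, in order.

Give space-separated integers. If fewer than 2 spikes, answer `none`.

t=0: input=2 -> V=10
t=1: input=4 -> V=0 FIRE
t=2: input=5 -> V=0 FIRE
t=3: input=5 -> V=0 FIRE
t=4: input=3 -> V=15
t=5: input=2 -> V=20
t=6: input=3 -> V=0 FIRE
t=7: input=2 -> V=10
t=8: input=1 -> V=12
t=9: input=1 -> V=13

Answer: 1 1 3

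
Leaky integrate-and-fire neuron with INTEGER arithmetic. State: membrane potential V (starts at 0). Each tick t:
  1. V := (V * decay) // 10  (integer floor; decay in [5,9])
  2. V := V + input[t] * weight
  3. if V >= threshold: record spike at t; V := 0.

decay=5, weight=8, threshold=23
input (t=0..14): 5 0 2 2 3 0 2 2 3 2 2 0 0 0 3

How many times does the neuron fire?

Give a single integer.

Answer: 7

Derivation:
t=0: input=5 -> V=0 FIRE
t=1: input=0 -> V=0
t=2: input=2 -> V=16
t=3: input=2 -> V=0 FIRE
t=4: input=3 -> V=0 FIRE
t=5: input=0 -> V=0
t=6: input=2 -> V=16
t=7: input=2 -> V=0 FIRE
t=8: input=3 -> V=0 FIRE
t=9: input=2 -> V=16
t=10: input=2 -> V=0 FIRE
t=11: input=0 -> V=0
t=12: input=0 -> V=0
t=13: input=0 -> V=0
t=14: input=3 -> V=0 FIRE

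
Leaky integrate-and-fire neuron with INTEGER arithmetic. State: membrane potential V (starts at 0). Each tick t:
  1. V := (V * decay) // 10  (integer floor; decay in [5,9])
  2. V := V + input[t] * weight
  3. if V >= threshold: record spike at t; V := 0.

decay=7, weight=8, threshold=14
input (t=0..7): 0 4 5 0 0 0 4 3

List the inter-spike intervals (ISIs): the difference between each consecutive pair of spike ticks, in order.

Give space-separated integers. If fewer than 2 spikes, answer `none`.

t=0: input=0 -> V=0
t=1: input=4 -> V=0 FIRE
t=2: input=5 -> V=0 FIRE
t=3: input=0 -> V=0
t=4: input=0 -> V=0
t=5: input=0 -> V=0
t=6: input=4 -> V=0 FIRE
t=7: input=3 -> V=0 FIRE

Answer: 1 4 1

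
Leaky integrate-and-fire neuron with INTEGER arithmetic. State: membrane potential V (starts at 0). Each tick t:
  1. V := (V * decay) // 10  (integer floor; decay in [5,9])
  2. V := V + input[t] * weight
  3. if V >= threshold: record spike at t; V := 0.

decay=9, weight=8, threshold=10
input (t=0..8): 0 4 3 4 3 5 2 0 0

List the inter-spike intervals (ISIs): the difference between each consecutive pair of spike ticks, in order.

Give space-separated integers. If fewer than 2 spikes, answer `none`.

Answer: 1 1 1 1 1

Derivation:
t=0: input=0 -> V=0
t=1: input=4 -> V=0 FIRE
t=2: input=3 -> V=0 FIRE
t=3: input=4 -> V=0 FIRE
t=4: input=3 -> V=0 FIRE
t=5: input=5 -> V=0 FIRE
t=6: input=2 -> V=0 FIRE
t=7: input=0 -> V=0
t=8: input=0 -> V=0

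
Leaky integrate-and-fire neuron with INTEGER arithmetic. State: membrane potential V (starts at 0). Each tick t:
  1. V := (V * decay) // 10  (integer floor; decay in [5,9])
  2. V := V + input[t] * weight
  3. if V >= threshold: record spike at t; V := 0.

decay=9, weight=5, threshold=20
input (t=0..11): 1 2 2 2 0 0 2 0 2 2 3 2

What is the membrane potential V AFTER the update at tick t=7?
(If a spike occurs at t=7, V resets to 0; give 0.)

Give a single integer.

t=0: input=1 -> V=5
t=1: input=2 -> V=14
t=2: input=2 -> V=0 FIRE
t=3: input=2 -> V=10
t=4: input=0 -> V=9
t=5: input=0 -> V=8
t=6: input=2 -> V=17
t=7: input=0 -> V=15
t=8: input=2 -> V=0 FIRE
t=9: input=2 -> V=10
t=10: input=3 -> V=0 FIRE
t=11: input=2 -> V=10

Answer: 15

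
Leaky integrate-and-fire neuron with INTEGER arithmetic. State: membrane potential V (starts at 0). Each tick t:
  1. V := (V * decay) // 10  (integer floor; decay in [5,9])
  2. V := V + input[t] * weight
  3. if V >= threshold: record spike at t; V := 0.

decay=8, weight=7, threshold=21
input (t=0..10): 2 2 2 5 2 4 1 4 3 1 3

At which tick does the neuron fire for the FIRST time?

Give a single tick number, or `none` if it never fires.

Answer: 1

Derivation:
t=0: input=2 -> V=14
t=1: input=2 -> V=0 FIRE
t=2: input=2 -> V=14
t=3: input=5 -> V=0 FIRE
t=4: input=2 -> V=14
t=5: input=4 -> V=0 FIRE
t=6: input=1 -> V=7
t=7: input=4 -> V=0 FIRE
t=8: input=3 -> V=0 FIRE
t=9: input=1 -> V=7
t=10: input=3 -> V=0 FIRE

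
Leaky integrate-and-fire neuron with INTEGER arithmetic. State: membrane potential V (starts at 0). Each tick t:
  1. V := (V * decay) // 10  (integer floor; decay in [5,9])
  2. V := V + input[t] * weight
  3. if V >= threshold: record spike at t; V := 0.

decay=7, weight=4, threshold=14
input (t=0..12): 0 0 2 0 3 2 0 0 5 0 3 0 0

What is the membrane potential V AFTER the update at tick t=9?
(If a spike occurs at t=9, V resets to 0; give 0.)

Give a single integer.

t=0: input=0 -> V=0
t=1: input=0 -> V=0
t=2: input=2 -> V=8
t=3: input=0 -> V=5
t=4: input=3 -> V=0 FIRE
t=5: input=2 -> V=8
t=6: input=0 -> V=5
t=7: input=0 -> V=3
t=8: input=5 -> V=0 FIRE
t=9: input=0 -> V=0
t=10: input=3 -> V=12
t=11: input=0 -> V=8
t=12: input=0 -> V=5

Answer: 0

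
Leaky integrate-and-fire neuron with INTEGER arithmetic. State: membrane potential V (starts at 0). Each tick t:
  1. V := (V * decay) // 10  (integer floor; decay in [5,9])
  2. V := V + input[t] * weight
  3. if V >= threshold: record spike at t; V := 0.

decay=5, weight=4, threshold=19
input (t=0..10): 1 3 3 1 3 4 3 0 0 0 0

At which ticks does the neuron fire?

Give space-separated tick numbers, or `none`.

t=0: input=1 -> V=4
t=1: input=3 -> V=14
t=2: input=3 -> V=0 FIRE
t=3: input=1 -> V=4
t=4: input=3 -> V=14
t=5: input=4 -> V=0 FIRE
t=6: input=3 -> V=12
t=7: input=0 -> V=6
t=8: input=0 -> V=3
t=9: input=0 -> V=1
t=10: input=0 -> V=0

Answer: 2 5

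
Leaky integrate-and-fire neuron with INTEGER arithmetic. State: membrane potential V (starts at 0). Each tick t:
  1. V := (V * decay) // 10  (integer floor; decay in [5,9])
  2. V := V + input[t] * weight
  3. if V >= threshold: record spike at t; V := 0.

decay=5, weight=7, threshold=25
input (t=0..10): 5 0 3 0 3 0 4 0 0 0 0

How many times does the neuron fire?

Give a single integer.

Answer: 3

Derivation:
t=0: input=5 -> V=0 FIRE
t=1: input=0 -> V=0
t=2: input=3 -> V=21
t=3: input=0 -> V=10
t=4: input=3 -> V=0 FIRE
t=5: input=0 -> V=0
t=6: input=4 -> V=0 FIRE
t=7: input=0 -> V=0
t=8: input=0 -> V=0
t=9: input=0 -> V=0
t=10: input=0 -> V=0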